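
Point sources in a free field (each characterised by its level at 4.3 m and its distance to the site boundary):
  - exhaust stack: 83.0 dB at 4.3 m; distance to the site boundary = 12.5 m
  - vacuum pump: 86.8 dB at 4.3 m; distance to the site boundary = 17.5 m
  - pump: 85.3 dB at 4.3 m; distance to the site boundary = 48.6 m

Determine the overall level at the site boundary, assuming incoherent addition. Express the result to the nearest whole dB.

First find each source's level at the receiver (point-source: −20·log₁₀(r/r_ref)), then combine on an intensity basis.
exhaust stack: 83.0 − 20·log₁₀(12.5/4.3) = 83.0 − 9.27 = 73.73 dB.
vacuum pump: 86.8 − 20·log₁₀(17.5/4.3) = 86.8 − 12.19 = 74.61 dB.
pump: 85.3 − 20·log₁₀(48.6/4.3) = 85.3 − 21.06 = 64.24 dB.
Σ 10^(L/10) = 5.516e+07 → L_total = 10·log₁₀(5.516e+07) = 77.42 dB.

77 dB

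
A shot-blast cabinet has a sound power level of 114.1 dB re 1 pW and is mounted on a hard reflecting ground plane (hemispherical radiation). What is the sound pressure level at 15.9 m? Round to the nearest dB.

L_p = L_w − 10·log₁₀(2π·r²) with r = 15.9 m.
2π·r² = 1588 m², 10·log₁₀ of that is 32.010 dB.
L_p = 114.1 − 32.010 = 82.09 dB.

82 dB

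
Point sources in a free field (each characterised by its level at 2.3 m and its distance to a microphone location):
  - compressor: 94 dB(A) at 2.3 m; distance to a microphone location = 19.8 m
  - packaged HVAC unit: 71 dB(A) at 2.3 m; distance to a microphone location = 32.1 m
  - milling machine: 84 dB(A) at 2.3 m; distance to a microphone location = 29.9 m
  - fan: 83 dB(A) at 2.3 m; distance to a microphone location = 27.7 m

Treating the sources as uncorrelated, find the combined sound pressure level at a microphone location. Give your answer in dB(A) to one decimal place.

75.7 dB(A)

First find each source's level at the receiver (point-source: −20·log₁₀(r/r_ref)), then combine on an intensity basis.
compressor: 94 − 20·log₁₀(19.8/2.3) = 94 − 18.70 = 75.30 dB(A).
packaged HVAC unit: 71 − 20·log₁₀(32.1/2.3) = 71 − 22.90 = 48.10 dB(A).
milling machine: 84 − 20·log₁₀(29.9/2.3) = 84 − 22.28 = 61.72 dB(A).
fan: 83 − 20·log₁₀(27.7/2.3) = 83 − 21.62 = 61.38 dB(A).
Σ 10^(L/10) = 3.682e+07 → L_total = 10·log₁₀(3.682e+07) = 75.66 dB(A).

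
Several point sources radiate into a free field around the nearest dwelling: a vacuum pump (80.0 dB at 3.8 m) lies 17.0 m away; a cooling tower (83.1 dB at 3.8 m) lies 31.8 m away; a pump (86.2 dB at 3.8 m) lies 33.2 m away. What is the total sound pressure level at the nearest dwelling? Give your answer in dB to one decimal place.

First find each source's level at the receiver (point-source: −20·log₁₀(r/r_ref)), then combine on an intensity basis.
vacuum pump: 80.0 − 20·log₁₀(17.0/3.8) = 80.0 − 13.01 = 66.99 dB.
cooling tower: 83.1 − 20·log₁₀(31.8/3.8) = 83.1 − 18.45 = 64.65 dB.
pump: 86.2 − 20·log₁₀(33.2/3.8) = 86.2 − 18.83 = 67.37 dB.
Σ 10^(L/10) = 1.337e+07 → L_total = 10·log₁₀(1.337e+07) = 71.26 dB.

71.3 dB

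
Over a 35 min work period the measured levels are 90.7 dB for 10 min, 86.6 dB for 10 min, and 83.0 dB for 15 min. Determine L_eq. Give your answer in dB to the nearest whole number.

87 dB

L_eq = 10·log₁₀[(1/T)·Σ tᵢ·10^(Lᵢ/10)] with T = 35 min.
Σ tᵢ·10^(Lᵢ/10) = 10·10^(90.7/10) + 10·10^(86.6/10) + 15·10^(83.0/10) = 1.931e+10.
L_eq = 10·log₁₀(1.931e+10/35) = 87.42 dB.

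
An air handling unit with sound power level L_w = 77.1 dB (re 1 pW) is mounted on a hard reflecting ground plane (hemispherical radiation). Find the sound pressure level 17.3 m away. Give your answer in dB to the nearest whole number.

44 dB

L_p = L_w − 10·log₁₀(2π·r²) with r = 17.3 m.
2π·r² = 1880 m², 10·log₁₀ of that is 32.743 dB.
L_p = 77.1 − 32.743 = 44.36 dB.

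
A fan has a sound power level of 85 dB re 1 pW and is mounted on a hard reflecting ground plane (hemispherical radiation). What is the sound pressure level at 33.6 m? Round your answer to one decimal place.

L_p = L_w − 10·log₁₀(2π·r²) with r = 33.6 m.
2π·r² = 7093 m², 10·log₁₀ of that is 38.509 dB.
L_p = 85 − 38.509 = 46.49 dB.

46.5 dB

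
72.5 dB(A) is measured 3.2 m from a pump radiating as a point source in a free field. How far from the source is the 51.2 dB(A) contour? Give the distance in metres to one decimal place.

The 21.3 dB drop corresponds to a distance ratio of 10^(21.3/20) for a point source.
r₂ = 3.2·10^((72.5−51.2)/20) = 3.2·10^(21.3/20) = 37.17 m.

37.2 m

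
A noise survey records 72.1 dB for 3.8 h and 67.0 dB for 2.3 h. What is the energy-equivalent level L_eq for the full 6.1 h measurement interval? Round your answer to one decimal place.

Weight each interval's intensity by its duration and average over T = 6.1 h:
Σ tᵢ·10^(Lᵢ/10) = 3.8·10^(72.1/10) + 2.3·10^(67.0/10) = 7.316e+07.
L_eq = 10·log₁₀(7.316e+07/6.1) = 70.79 dB.

70.8 dB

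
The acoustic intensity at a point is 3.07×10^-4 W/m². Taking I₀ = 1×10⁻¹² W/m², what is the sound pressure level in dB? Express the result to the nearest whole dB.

Dividing by I₀ shifts the exponent by 12: I/I₀ = 3.07×10^8.
L = 10·(0.4871 + 8) = 84.87 dB.

85 dB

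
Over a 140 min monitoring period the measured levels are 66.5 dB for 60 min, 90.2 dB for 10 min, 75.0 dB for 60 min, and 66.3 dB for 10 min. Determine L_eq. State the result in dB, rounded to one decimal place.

L_eq = 10·log₁₀[(1/T)·Σ tᵢ·10^(Lᵢ/10)] with T = 140 min.
Σ tᵢ·10^(Lᵢ/10) = 60·10^(66.5/10) + 10·10^(90.2/10) + 60·10^(75.0/10) + 10·10^(66.3/10) = 1.268e+10.
L_eq = 10·log₁₀(1.268e+10/140) = 79.57 dB.

79.6 dB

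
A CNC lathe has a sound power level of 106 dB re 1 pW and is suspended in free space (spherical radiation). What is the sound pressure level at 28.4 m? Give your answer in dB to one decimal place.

The power spreads over a sphere of area 4π·r², so L_p = L_w − 10·log₁₀(4π·r²).
4π·r² = 1.014e+04 m², 10·log₁₀ of that is 40.058 dB.
L_p = 106 − 40.058 = 65.94 dB.

65.9 dB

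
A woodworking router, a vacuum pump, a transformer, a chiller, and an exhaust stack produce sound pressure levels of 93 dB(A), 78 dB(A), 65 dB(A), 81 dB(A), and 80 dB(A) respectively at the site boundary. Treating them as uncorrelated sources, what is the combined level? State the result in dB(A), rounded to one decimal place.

Incoherent sources combine by intensity addition: L_total = 10·log₁₀(Σ 10^(L_i/10)).
Σ 10^(L/10) = 10^(93/10) + 10^(78/10) + 10^(65/10) + 10^(81/10) + 10^(80/10) = 2.287e+09.
L_total = 10·log₁₀(2.287e+09) = 93.59 dB(A).

93.6 dB(A)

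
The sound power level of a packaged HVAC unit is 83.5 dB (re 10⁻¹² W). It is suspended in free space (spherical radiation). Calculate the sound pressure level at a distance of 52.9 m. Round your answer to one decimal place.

38.0 dB

L_p = L_w − 10·log₁₀(4π·r²) with r = 52.9 m.
4π·r² = 3.517e+04 m², 10·log₁₀ of that is 45.461 dB.
L_p = 83.5 − 45.461 = 38.04 dB.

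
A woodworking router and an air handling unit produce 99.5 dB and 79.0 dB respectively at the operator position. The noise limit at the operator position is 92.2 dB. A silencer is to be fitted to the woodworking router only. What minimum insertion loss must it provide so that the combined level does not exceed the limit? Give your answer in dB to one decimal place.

7.5 dB

The untreated sources together contribute 10^(79.0/10) = 7.943e+07, i.e. 79.00 dB.
The limit corresponds to 10^(92.2/10) = 1.660e+09; subtracting the fixed part leaves 1.580e+09 for the woodworking router, i.e. 91.99 dB.
Required insertion loss = 99.5 − 91.99 = 7.51 dB.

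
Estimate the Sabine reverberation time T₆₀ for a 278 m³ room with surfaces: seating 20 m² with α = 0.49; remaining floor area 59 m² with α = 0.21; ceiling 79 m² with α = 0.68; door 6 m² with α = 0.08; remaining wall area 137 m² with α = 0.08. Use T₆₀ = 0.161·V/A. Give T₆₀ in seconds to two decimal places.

0.51 s

Total absorption A = 20·0.49 + 59·0.21 + 79·0.68 + 6·0.08 + 137·0.08 = 87.35 m² sabins.
T₆₀ = 0.161 × 278 / 87.35 = 0.512 s.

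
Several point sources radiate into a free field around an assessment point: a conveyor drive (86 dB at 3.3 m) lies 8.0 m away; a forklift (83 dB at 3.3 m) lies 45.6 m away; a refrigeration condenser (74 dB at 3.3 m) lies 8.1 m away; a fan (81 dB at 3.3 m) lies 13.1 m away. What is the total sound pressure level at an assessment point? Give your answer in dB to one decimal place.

79.1 dB

Propagate each source to the receiver with L = L_ref − 20·log₁₀(r/r_ref), then add intensities.
conveyor drive: 86 − 20·log₁₀(8.0/3.3) = 86 − 7.69 = 78.31 dB.
forklift: 83 − 20·log₁₀(45.6/3.3) = 83 − 22.81 = 60.19 dB.
refrigeration condenser: 74 − 20·log₁₀(8.1/3.3) = 74 − 7.80 = 66.20 dB.
fan: 81 − 20·log₁₀(13.1/3.3) = 81 − 11.98 = 69.02 dB.
Σ 10^(L/10) = 8.094e+07 → L_total = 10·log₁₀(8.094e+07) = 79.08 dB.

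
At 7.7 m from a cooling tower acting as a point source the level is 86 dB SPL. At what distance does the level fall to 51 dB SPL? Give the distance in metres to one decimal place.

433.0 m

For a point source L₁ − L₂ = 20·log₁₀(r₂/r₁), so r₂ = r₁·10^((L₁−L₂)/20).
r₂ = 7.7·10^((86−51)/20) = 7.7·10^(35.0/20) = 433.00 m.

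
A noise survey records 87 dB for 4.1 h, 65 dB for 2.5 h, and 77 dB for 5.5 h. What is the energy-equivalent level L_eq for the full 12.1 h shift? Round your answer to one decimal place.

L_eq = 10·log₁₀[(1/T)·Σ tᵢ·10^(Lᵢ/10)] with T = 12.1 h.
Σ tᵢ·10^(Lᵢ/10) = 4.1·10^(87/10) + 2.5·10^(65/10) + 5.5·10^(77/10) = 2.338e+09.
L_eq = 10·log₁₀(2.338e+09/12.1) = 82.86 dB.

82.9 dB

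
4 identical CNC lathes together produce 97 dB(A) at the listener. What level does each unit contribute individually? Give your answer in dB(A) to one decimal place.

Dividing the total intensity by 4 lowers the level by 10·log₁₀ 4 = 6.021 dB: L₁ = 97 − 6.021.

91.0 dB(A)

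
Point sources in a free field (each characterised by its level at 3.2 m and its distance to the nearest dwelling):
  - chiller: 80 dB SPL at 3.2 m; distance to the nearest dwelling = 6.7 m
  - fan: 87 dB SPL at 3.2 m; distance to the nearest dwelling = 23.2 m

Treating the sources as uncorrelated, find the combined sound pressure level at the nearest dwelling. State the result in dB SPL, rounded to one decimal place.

Propagate each source to the receiver with L = L_ref − 20·log₁₀(r/r_ref), then add intensities.
chiller: 80 − 20·log₁₀(6.7/3.2) = 80 − 6.42 = 73.58 dB SPL.
fan: 87 − 20·log₁₀(23.2/3.2) = 87 − 17.21 = 69.79 dB SPL.
Σ 10^(L/10) = 3.235e+07 → L_total = 10·log₁₀(3.235e+07) = 75.10 dB SPL.

75.1 dB SPL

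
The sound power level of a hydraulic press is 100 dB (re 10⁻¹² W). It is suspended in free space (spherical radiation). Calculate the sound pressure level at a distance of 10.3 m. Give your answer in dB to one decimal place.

68.8 dB

Free-field spherical radiation: L_p = L_w − 10·log₁₀(4π·r²), r = 10.3 m.
4π·r² = 1333 m², 10·log₁₀ of that is 31.249 dB.
L_p = 100 − 31.249 = 68.75 dB.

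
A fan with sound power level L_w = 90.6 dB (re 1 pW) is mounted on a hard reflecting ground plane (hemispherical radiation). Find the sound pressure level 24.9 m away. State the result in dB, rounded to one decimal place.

The power spreads over a hemisphere of area 2π·r², so L_p = L_w − 10·log₁₀(2π·r²).
2π·r² = 3896 m², 10·log₁₀ of that is 35.906 dB.
L_p = 90.6 − 35.906 = 54.69 dB.

54.7 dB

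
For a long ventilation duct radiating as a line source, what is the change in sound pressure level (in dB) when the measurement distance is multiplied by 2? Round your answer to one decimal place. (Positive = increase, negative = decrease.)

Line-source spreading: ΔL = −10·log₁₀(r₂/r₁).
ΔL = −10·log₁₀(2) = -3.01 dB.

-3.0 dB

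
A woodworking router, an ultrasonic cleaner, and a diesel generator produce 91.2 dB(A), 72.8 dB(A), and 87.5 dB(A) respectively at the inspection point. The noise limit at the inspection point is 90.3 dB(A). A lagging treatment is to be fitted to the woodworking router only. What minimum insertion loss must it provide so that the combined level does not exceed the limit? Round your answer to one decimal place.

Everything except the woodworking router sums to 10^(72.8/10) + 10^(87.5/10) = 5.814e+08 in linear terms, 87.64 dB(A).
To meet 90.3 dB(A) overall, the treated woodworking router may contribute at most 10^(90.3/10) − 5.814e+08 = 4.901e+08, i.e. 86.90 dB(A).
So the woodworking router must be reduced from 91.2 to 86.90 dB(A): IL = 4.30 dB.

4.3 dB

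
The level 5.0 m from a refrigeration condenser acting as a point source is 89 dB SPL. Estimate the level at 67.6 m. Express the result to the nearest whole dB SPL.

For a point source, L₂ = L₁ − 20·log₁₀(r₂/r₁).
L₂ = 89 − 20·log₁₀(67.6/5.0) = 89 − 22.620 = 66.38 dB SPL.

66 dB SPL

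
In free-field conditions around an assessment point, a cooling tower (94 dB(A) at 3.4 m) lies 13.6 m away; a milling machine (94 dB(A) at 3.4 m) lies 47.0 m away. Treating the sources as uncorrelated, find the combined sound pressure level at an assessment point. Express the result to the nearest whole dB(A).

82 dB(A)

First find each source's level at the receiver (point-source: −20·log₁₀(r/r_ref)), then combine on an intensity basis.
cooling tower: 94 − 20·log₁₀(13.6/3.4) = 94 − 12.04 = 81.96 dB(A).
milling machine: 94 − 20·log₁₀(47.0/3.4) = 94 − 22.81 = 71.19 dB(A).
Σ 10^(L/10) = 1.701e+08 → L_total = 10·log₁₀(1.701e+08) = 82.31 dB(A).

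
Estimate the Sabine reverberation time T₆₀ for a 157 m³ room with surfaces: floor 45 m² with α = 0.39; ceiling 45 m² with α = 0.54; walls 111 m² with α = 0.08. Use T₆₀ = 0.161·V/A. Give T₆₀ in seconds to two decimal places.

Summing Sᵢαᵢ: 45·0.39 + 45·0.54 + 111·0.08 = 50.73 m².
T₆₀ = 0.161 × 157 / 50.73 = 0.498 s.

0.50 s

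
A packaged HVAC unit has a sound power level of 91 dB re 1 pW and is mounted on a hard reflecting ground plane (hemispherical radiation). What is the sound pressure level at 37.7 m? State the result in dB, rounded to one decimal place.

Free-field hemispherical radiation: L_p = L_w − 10·log₁₀(2π·r²), r = 37.7 m.
2π·r² = 8930 m², 10·log₁₀ of that is 39.509 dB.
L_p = 91 − 39.509 = 51.49 dB.

51.5 dB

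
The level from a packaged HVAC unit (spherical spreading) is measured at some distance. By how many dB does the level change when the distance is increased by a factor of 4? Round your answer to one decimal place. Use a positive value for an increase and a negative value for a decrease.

Point-source spreading: ΔL = −20·log₁₀(r₂/r₁).
ΔL = −20·log₁₀(4) = -12.04 dB.

-12.0 dB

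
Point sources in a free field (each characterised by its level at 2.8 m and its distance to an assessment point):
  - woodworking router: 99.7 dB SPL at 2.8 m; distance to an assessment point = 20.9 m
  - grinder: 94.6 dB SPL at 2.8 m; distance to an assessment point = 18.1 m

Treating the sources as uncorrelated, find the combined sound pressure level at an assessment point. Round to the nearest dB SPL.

84 dB SPL

Propagate each source to the receiver with L = L_ref − 20·log₁₀(r/r_ref), then add intensities.
woodworking router: 99.7 − 20·log₁₀(20.9/2.8) = 99.7 − 17.46 = 82.24 dB SPL.
grinder: 94.6 − 20·log₁₀(18.1/2.8) = 94.6 − 16.21 = 78.39 dB SPL.
Σ 10^(L/10) = 2.365e+08 → L_total = 10·log₁₀(2.365e+08) = 83.74 dB SPL.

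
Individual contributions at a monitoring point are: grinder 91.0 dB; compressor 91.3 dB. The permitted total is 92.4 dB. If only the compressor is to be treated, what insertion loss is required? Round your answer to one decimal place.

Fixed contribution from the other source: Σ 10^(L/10) = 10^(91.0/10) = 1.259e+09 (91.00 dB).
To meet 92.4 dB overall, the treated compressor may contribute at most 10^(92.4/10) − 1.259e+09 = 4.789e+08, i.e. 86.80 dB.
So the compressor must be reduced from 91.3 to 86.80 dB: IL = 4.50 dB.

4.5 dB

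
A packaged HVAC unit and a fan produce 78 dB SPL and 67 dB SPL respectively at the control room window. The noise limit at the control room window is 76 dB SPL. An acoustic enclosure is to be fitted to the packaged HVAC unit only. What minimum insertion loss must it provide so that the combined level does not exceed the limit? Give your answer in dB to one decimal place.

2.6 dB

Fixed contribution from the other source: Σ 10^(L/10) = 10^(67/10) = 5.012e+06 (67.00 dB SPL).
The limit corresponds to 10^(76/10) = 3.981e+07; subtracting the fixed part leaves 3.480e+07 for the packaged HVAC unit, i.e. 75.42 dB SPL.
So the packaged HVAC unit must be reduced from 78 to 75.42 dB SPL: IL = 2.58 dB.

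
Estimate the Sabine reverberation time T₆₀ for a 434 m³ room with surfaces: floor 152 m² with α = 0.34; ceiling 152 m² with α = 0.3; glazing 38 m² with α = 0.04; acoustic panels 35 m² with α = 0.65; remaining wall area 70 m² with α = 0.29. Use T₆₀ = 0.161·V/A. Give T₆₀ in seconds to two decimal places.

Summing Sᵢαᵢ: 152·0.34 + 152·0.3 + 38·0.04 + 35·0.65 + 70·0.29 = 141.85 m².
T₆₀ = 0.161·V/A = 0.161·434/141.85 = 0.493 s.

0.49 s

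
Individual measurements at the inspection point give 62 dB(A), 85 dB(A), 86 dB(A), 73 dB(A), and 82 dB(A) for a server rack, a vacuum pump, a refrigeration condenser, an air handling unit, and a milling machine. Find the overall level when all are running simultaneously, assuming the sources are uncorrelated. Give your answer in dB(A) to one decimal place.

For uncorrelated sources the intensities add, so convert each level to linear form, sum, and take 10·log₁₀ of the total.
Σ 10^(L/10) = 10^(62/10) + 10^(85/10) + 10^(86/10) + 10^(73/10) + 10^(82/10) = 8.944e+08.
L_total = 10·log₁₀(8.944e+08) = 89.52 dB(A).

89.5 dB(A)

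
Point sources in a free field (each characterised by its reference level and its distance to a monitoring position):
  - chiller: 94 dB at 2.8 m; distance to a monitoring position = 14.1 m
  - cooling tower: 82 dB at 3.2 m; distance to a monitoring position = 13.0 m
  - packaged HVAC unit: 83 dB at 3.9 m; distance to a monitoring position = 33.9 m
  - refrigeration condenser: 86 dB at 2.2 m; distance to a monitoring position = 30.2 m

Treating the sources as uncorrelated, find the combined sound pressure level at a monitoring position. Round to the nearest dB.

Propagate each source to the receiver with L = L_ref − 20·log₁₀(r/r_ref), then add intensities.
chiller: 94 − 20·log₁₀(14.1/2.8) = 94 − 14.04 = 79.96 dB.
cooling tower: 82 − 20·log₁₀(13.0/3.2) = 82 − 12.18 = 69.82 dB.
packaged HVAC unit: 83 − 20·log₁₀(33.9/3.9) = 83 − 18.78 = 64.22 dB.
refrigeration condenser: 86 − 20·log₁₀(30.2/2.2) = 86 − 22.75 = 63.25 dB.
Σ 10^(L/10) = 1.134e+08 → L_total = 10·log₁₀(1.134e+08) = 80.55 dB.

81 dB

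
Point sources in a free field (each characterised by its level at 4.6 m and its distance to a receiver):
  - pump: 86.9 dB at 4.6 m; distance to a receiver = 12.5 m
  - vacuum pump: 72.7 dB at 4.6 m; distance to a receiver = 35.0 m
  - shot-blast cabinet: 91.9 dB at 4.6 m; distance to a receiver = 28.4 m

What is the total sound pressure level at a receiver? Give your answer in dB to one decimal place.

80.3 dB

First find each source's level at the receiver (point-source: −20·log₁₀(r/r_ref)), then combine on an intensity basis.
pump: 86.9 − 20·log₁₀(12.5/4.6) = 86.9 − 8.68 = 78.22 dB.
vacuum pump: 72.7 − 20·log₁₀(35.0/4.6) = 72.7 − 17.63 = 55.07 dB.
shot-blast cabinet: 91.9 − 20·log₁₀(28.4/4.6) = 91.9 − 15.81 = 76.09 dB.
Σ 10^(L/10) = 1.073e+08 → L_total = 10·log₁₀(1.073e+08) = 80.31 dB.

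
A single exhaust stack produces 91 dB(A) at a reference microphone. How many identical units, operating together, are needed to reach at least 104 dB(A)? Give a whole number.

20

The shortfall is 104 − 91 = 13.0 dB, and N units add 10·log₁₀ N, so need 10·log₁₀ N ≥ 13.0.
N ≥ 10^(13.0/10) = 19.953, so N = 20.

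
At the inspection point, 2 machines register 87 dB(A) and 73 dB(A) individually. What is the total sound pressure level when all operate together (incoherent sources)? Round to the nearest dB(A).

87 dB(A)

For uncorrelated sources the intensities add, so convert each level to linear form, sum, and take 10·log₁₀ of the total.
Σ 10^(L/10) = 10^(87/10) + 10^(73/10) = 5.211e+08.
L_total = 10·log₁₀(5.211e+08) = 87.17 dB(A).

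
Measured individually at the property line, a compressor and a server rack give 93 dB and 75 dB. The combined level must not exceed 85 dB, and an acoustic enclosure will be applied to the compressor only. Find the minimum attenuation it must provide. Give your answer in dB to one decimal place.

The untreated sources together contribute 10^(75/10) = 3.162e+07, i.e. 75.00 dB.
The limit corresponds to 10^(85/10) = 3.162e+08; subtracting the fixed part leaves 2.846e+08 for the compressor, i.e. 84.54 dB.
So the compressor must be reduced from 93 to 84.54 dB: IL = 8.46 dB.

8.5 dB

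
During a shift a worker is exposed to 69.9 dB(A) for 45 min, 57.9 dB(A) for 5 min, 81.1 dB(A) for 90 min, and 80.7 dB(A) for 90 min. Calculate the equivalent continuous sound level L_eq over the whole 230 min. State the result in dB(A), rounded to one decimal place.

79.9 dB(A)

The energy average is taken in the linear domain: L_eq = 10·log₁₀[(Σ tᵢ·10^(Lᵢ/10))/T], T = 230 min.
Σ tᵢ·10^(Lᵢ/10) = 45·10^(69.9/10) + 5·10^(57.9/10) + 90·10^(81.1/10) + 90·10^(80.7/10) = 2.261e+10.
L_eq = 10·log₁₀(2.261e+10/230) = 79.93 dB(A).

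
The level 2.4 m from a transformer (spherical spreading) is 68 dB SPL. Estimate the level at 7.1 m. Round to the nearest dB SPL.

Point-source attenuation: ΔL = 20·log₁₀(r₂/r₁) = 20·log₁₀(7.1/2.4) = 9.421 dB.
L₂ = 68 − 20·log₁₀(7.1/2.4) = 68 − 9.421 = 58.58 dB SPL.

59 dB SPL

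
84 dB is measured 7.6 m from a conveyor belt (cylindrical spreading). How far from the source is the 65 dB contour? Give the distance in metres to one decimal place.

The 19.0 dB drop corresponds to a distance ratio of 10^(19.0/10) for a line source.
r₂ = 7.6·10^((84−65)/10) = 7.6·10^(19.0/10) = 603.69 m.

603.7 m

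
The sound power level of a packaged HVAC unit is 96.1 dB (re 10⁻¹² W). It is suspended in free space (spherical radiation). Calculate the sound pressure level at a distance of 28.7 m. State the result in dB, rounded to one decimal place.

56.0 dB

L_p = L_w − 10·log₁₀(4π·r²) with r = 28.7 m.
4π·r² = 1.035e+04 m², 10·log₁₀ of that is 40.150 dB.
L_p = 96.1 − 40.150 = 55.95 dB.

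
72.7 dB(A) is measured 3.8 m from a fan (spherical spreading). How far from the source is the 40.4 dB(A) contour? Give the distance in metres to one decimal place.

Point-source spreading drops the level by 20·log₁₀(r₂/r₁); inverting, r₂/r₁ = 10^(ΔL/20).
r₂ = 3.8·10^((72.7−40.4)/20) = 3.8·10^(32.3/20) = 156.60 m.

156.6 m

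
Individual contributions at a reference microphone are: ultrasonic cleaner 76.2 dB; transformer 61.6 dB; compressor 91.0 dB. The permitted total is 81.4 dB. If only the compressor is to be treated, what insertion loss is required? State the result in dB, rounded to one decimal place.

11.2 dB

Everything except the compressor sums to 10^(76.2/10) + 10^(61.6/10) = 4.313e+07 in linear terms, 76.35 dB.
The limit corresponds to 10^(81.4/10) = 1.380e+08; subtracting the fixed part leaves 9.491e+07 for the compressor, i.e. 79.77 dB.
So the compressor must be reduced from 91.0 to 79.77 dB: IL = 11.23 dB.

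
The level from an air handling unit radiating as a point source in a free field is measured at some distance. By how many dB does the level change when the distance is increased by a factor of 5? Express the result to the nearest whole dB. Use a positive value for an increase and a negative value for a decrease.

A point source loses 6 dB per doubling of distance; generally ΔL = −20·log₁₀(r₂/r₁).
ΔL = −20·log₁₀(5) = -13.98 dB.

-14 dB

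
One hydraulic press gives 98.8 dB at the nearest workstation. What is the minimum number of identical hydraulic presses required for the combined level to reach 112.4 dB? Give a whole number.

23

The shortfall is 112.4 − 98.8 = 13.6 dB, and N units add 10·log₁₀ N, so need 10·log₁₀ N ≥ 13.6.
N ≥ 10^(13.6/10) = 22.909, so N = 23.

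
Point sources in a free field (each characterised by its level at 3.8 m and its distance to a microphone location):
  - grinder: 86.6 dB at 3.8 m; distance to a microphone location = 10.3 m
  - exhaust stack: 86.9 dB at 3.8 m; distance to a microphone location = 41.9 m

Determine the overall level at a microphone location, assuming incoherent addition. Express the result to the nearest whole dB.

Propagate each source to the receiver with L = L_ref − 20·log₁₀(r/r_ref), then add intensities.
grinder: 86.6 − 20·log₁₀(10.3/3.8) = 86.6 − 8.66 = 77.94 dB.
exhaust stack: 86.9 − 20·log₁₀(41.9/3.8) = 86.9 − 20.85 = 66.05 dB.
Σ 10^(L/10) = 6.624e+07 → L_total = 10·log₁₀(6.624e+07) = 78.21 dB.

78 dB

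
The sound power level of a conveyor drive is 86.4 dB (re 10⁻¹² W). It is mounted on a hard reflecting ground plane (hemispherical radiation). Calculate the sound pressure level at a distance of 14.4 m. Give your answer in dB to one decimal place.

The power spreads over a hemisphere of area 2π·r², so L_p = L_w − 10·log₁₀(2π·r²).
2π·r² = 1303 m², 10·log₁₀ of that is 31.149 dB.
L_p = 86.4 − 31.149 = 55.25 dB.

55.3 dB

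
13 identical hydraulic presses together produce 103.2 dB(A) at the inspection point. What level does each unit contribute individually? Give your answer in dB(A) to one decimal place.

92.1 dB(A)

Dividing the total intensity by 13 lowers the level by 10·log₁₀ 13 = 11.139 dB: L₁ = 103.2 − 11.139.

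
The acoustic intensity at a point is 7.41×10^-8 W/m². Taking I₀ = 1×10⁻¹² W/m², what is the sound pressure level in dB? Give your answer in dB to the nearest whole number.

49 dB

Dividing by I₀ shifts the exponent by 12: I/I₀ = 7.41×10^4.
L = 10·(0.8698 + 4) = 48.70 dB.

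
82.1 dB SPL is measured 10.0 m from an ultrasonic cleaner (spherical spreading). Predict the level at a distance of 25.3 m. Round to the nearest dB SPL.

74 dB SPL

For a point source, L₂ = L₁ − 20·log₁₀(r₂/r₁).
L₂ = 82.1 − 20·log₁₀(25.3/10.0) = 82.1 − 8.062 = 74.04 dB SPL.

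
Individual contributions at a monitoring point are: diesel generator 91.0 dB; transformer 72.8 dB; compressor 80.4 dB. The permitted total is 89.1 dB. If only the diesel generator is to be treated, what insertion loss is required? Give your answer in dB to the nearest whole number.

3 dB

Everything except the diesel generator sums to 10^(72.8/10) + 10^(80.4/10) = 1.287e+08 in linear terms, 81.10 dB.
The limit corresponds to 10^(89.1/10) = 8.128e+08; subtracting the fixed part leaves 6.841e+08 for the diesel generator, i.e. 88.35 dB.
So the diesel generator must be reduced from 91.0 to 88.35 dB: IL = 2.65 dB.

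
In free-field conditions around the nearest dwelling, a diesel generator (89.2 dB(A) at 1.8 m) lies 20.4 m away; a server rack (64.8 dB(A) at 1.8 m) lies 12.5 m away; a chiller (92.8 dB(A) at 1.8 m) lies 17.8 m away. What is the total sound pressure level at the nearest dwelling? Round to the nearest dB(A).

Propagate each source to the receiver with L = L_ref − 20·log₁₀(r/r_ref), then add intensities.
diesel generator: 89.2 − 20·log₁₀(20.4/1.8) = 89.2 − 21.09 = 68.11 dB(A).
server rack: 64.8 − 20·log₁₀(12.5/1.8) = 64.8 − 16.83 = 47.97 dB(A).
chiller: 92.8 − 20·log₁₀(17.8/1.8) = 92.8 − 19.90 = 72.90 dB(A).
Σ 10^(L/10) = 2.602e+07 → L_total = 10·log₁₀(2.602e+07) = 74.15 dB(A).

74 dB(A)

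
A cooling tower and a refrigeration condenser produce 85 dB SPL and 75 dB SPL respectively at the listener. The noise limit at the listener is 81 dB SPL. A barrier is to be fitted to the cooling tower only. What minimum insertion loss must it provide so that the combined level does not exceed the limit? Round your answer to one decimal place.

Everything except the cooling tower sums to 10^(75/10) = 3.162e+07 in linear terms, 75.00 dB SPL.
The limit corresponds to 10^(81/10) = 1.259e+08; subtracting the fixed part leaves 9.427e+07 for the cooling tower, i.e. 79.74 dB SPL.
Required insertion loss = 85 − 79.74 = 5.26 dB.

5.3 dB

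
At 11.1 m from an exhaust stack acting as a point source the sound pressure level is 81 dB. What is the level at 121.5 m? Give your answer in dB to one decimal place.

Point-source attenuation: ΔL = 20·log₁₀(r₂/r₁) = 20·log₁₀(121.5/11.1) = 20.785 dB.
L₂ = 81 − 20·log₁₀(121.5/11.1) = 81 − 20.785 = 60.21 dB.

60.2 dB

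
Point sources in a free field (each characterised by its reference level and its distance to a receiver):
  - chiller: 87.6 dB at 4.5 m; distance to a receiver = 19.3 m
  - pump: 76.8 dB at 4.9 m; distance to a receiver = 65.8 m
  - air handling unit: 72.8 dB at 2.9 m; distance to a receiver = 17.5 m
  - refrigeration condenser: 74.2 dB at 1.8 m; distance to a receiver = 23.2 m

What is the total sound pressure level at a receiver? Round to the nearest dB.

First find each source's level at the receiver (point-source: −20·log₁₀(r/r_ref)), then combine on an intensity basis.
chiller: 87.6 − 20·log₁₀(19.3/4.5) = 87.6 − 12.65 = 74.95 dB.
pump: 76.8 − 20·log₁₀(65.8/4.9) = 76.8 − 22.56 = 54.24 dB.
air handling unit: 72.8 − 20·log₁₀(17.5/2.9) = 72.8 − 15.61 = 57.19 dB.
refrigeration condenser: 74.2 − 20·log₁₀(23.2/1.8) = 74.2 − 22.20 = 52.00 dB.
Σ 10^(L/10) = 3.223e+07 → L_total = 10·log₁₀(3.223e+07) = 75.08 dB.

75 dB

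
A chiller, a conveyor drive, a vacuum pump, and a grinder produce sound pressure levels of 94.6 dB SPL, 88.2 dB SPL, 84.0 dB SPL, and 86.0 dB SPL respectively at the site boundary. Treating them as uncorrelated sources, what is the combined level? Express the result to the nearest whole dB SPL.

Incoherent sources combine by intensity addition: L_total = 10·log₁₀(Σ 10^(L_i/10)).
Σ 10^(L/10) = 10^(94.6/10) + 10^(88.2/10) + 10^(84.0/10) + 10^(86.0/10) = 4.194e+09.
L_total = 10·log₁₀(4.194e+09) = 96.23 dB SPL.

96 dB SPL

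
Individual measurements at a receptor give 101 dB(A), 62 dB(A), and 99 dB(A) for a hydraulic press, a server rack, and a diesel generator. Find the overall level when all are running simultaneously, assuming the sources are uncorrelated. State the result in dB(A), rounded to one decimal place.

103.1 dB(A)

Incoherent sources combine by intensity addition: L_total = 10·log₁₀(Σ 10^(L_i/10)).
Σ 10^(L/10) = 10^(101/10) + 10^(62/10) + 10^(99/10) = 2.053e+10.
L_total = 10·log₁₀(2.053e+10) = 103.12 dB(A).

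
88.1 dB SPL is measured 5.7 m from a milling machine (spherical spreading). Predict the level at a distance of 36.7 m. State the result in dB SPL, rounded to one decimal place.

Spherical spreading from a point source gives a 20·log₁₀(r₂/r₁) drop.
L₂ = 88.1 − 20·log₁₀(36.7/5.7) = 88.1 − 16.176 = 71.92 dB SPL.

71.9 dB SPL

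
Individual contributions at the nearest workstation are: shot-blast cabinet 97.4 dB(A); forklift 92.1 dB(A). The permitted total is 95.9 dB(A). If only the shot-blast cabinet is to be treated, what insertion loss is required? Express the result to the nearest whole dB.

4 dB

The untreated sources together contribute 10^(92.1/10) = 1.622e+09, i.e. 92.10 dB(A).
To meet 95.9 dB(A) overall, the treated shot-blast cabinet may contribute at most 10^(95.9/10) − 1.622e+09 = 2.269e+09, i.e. 93.56 dB(A).
So the shot-blast cabinet must be reduced from 97.4 to 93.56 dB(A): IL = 3.84 dB.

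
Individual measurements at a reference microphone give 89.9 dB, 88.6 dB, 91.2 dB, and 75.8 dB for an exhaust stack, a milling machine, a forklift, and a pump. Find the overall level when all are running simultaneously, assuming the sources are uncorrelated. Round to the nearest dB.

Incoherent sources combine by intensity addition: L_total = 10·log₁₀(Σ 10^(L_i/10)).
Σ 10^(L/10) = 10^(89.9/10) + 10^(88.6/10) + 10^(91.2/10) + 10^(75.8/10) = 3.058e+09.
L_total = 10·log₁₀(3.058e+09) = 94.85 dB.

95 dB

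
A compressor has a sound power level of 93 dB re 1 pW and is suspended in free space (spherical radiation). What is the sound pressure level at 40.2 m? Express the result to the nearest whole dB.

L_p = L_w − 10·log₁₀(4π·r²) with r = 40.2 m.
4π·r² = 2.031e+04 m², 10·log₁₀ of that is 43.077 dB.
L_p = 93 − 43.077 = 49.92 dB.

50 dB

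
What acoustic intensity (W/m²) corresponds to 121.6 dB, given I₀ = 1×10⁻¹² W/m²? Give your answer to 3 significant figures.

1.45 W/m²

I/I₀ = 10^(121.6/10) = 1.445e+12, so I = 1.445e+12 × 10⁻¹² W/m².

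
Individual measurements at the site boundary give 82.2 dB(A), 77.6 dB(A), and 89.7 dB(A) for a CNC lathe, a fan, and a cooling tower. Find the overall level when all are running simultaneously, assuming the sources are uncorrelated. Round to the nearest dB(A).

Incoherent sources combine by intensity addition: L_total = 10·log₁₀(Σ 10^(L_i/10)).
Σ 10^(L/10) = 10^(82.2/10) + 10^(77.6/10) + 10^(89.7/10) = 1.157e+09.
L_total = 10·log₁₀(1.157e+09) = 90.63 dB(A).

91 dB(A)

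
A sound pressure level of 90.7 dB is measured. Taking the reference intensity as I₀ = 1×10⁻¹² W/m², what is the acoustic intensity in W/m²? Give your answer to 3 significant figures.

0.00117 W/m²

I/I₀ = 10^(90.7/10) = 1.175e+09, so I = 1.175e+09 × 10⁻¹² W/m².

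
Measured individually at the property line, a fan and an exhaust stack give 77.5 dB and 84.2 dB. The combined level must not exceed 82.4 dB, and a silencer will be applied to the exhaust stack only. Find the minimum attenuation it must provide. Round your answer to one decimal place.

Fixed contribution from the other source: Σ 10^(L/10) = 10^(77.5/10) = 5.623e+07 (77.50 dB).
The limit corresponds to 10^(82.4/10) = 1.738e+08; subtracting the fixed part leaves 1.175e+08 for the exhaust stack, i.e. 80.70 dB.
Required insertion loss = 84.2 − 80.70 = 3.50 dB.

3.5 dB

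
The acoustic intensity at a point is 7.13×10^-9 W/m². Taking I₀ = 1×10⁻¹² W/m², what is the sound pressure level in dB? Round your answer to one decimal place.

38.5 dB

I/I₀ = 7.13×10^-9/10⁻¹² = 7.13×10^3, and L = 10·log₁₀(I/I₀).
L = 10·(0.8531 + 3) = 38.53 dB.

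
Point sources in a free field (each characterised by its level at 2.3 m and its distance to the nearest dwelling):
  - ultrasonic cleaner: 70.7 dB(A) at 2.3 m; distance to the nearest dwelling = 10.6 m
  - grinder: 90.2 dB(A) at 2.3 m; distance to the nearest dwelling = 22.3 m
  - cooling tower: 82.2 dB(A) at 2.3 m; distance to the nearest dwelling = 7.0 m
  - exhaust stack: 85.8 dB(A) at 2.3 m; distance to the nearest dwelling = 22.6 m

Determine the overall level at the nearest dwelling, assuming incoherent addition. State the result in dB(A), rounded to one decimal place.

First find each source's level at the receiver (point-source: −20·log₁₀(r/r_ref)), then combine on an intensity basis.
ultrasonic cleaner: 70.7 − 20·log₁₀(10.6/2.3) = 70.7 − 13.27 = 57.43 dB(A).
grinder: 90.2 − 20·log₁₀(22.3/2.3) = 90.2 − 19.73 = 70.47 dB(A).
cooling tower: 82.2 − 20·log₁₀(7.0/2.3) = 82.2 − 9.67 = 72.53 dB(A).
exhaust stack: 85.8 − 20·log₁₀(22.6/2.3) = 85.8 − 19.85 = 65.95 dB(A).
Σ 10^(L/10) = 3.355e+07 → L_total = 10·log₁₀(3.355e+07) = 75.26 dB(A).

75.3 dB(A)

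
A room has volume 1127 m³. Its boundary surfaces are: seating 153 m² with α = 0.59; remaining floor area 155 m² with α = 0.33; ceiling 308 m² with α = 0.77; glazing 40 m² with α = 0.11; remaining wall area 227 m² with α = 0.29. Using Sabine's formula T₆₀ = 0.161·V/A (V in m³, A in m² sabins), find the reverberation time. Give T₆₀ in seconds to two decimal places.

Total absorption A = 153·0.59 + 155·0.33 + 308·0.77 + 40·0.11 + 227·0.29 = 448.81 m² sabins.
T₆₀ = 0.161·V/A = 0.161·1127/448.81 = 0.404 s.

0.40 s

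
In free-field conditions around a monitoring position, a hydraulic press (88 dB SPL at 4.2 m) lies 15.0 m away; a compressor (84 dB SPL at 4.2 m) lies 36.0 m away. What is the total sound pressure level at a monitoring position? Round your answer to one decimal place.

77.2 dB SPL

Apply inverse-square spreading to bring every level to the receiver, then sum 10^(L/10).
hydraulic press: 88 − 20·log₁₀(15.0/4.2) = 88 − 11.06 = 76.94 dB SPL.
compressor: 84 − 20·log₁₀(36.0/4.2) = 84 − 18.66 = 65.34 dB SPL.
Σ 10^(L/10) = 5.289e+07 → L_total = 10·log₁₀(5.289e+07) = 77.23 dB SPL.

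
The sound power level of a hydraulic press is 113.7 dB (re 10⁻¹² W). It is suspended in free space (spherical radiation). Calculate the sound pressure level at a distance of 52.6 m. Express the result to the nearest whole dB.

L_p = L_w − 10·log₁₀(4π·r²) with r = 52.6 m.
4π·r² = 3.477e+04 m², 10·log₁₀ of that is 45.412 dB.
L_p = 113.7 − 45.412 = 68.29 dB.

68 dB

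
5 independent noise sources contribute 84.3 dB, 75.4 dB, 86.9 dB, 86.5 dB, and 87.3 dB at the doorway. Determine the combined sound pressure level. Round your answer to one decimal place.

Incoherent sources combine by intensity addition: L_total = 10·log₁₀(Σ 10^(L_i/10)).
Σ 10^(L/10) = 10^(84.3/10) + 10^(75.4/10) + 10^(86.9/10) + 10^(86.5/10) + 10^(87.3/10) = 1.777e+09.
L_total = 10·log₁₀(1.777e+09) = 92.50 dB.

92.5 dB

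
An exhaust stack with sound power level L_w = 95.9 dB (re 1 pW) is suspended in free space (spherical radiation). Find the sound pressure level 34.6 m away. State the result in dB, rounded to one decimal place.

The power spreads over a sphere of area 4π·r², so L_p = L_w − 10·log₁₀(4π·r²).
4π·r² = 1.504e+04 m², 10·log₁₀ of that is 41.774 dB.
L_p = 95.9 − 41.774 = 54.13 dB.

54.1 dB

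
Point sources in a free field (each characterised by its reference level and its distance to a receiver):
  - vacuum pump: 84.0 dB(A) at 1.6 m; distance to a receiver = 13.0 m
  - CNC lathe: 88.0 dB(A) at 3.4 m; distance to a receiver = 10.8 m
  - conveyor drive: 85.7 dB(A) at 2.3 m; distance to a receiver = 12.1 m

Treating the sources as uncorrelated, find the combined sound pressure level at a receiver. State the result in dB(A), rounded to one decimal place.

Apply inverse-square spreading to bring every level to the receiver, then sum 10^(L/10).
vacuum pump: 84.0 − 20·log₁₀(13.0/1.6) = 84.0 − 18.20 = 65.80 dB(A).
CNC lathe: 88.0 − 20·log₁₀(10.8/3.4) = 88.0 − 10.04 = 77.96 dB(A).
conveyor drive: 85.7 − 20·log₁₀(12.1/2.3) = 85.7 − 14.42 = 71.28 dB(A).
Σ 10^(L/10) = 7.976e+07 → L_total = 10·log₁₀(7.976e+07) = 79.02 dB(A).

79.0 dB(A)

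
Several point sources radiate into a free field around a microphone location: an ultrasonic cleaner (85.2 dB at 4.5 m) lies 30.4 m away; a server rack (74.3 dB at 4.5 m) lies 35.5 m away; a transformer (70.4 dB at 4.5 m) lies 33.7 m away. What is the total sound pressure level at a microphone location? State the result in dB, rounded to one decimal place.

Apply inverse-square spreading to bring every level to the receiver, then sum 10^(L/10).
ultrasonic cleaner: 85.2 − 20·log₁₀(30.4/4.5) = 85.2 − 16.59 = 68.61 dB.
server rack: 74.3 − 20·log₁₀(35.5/4.5) = 74.3 − 17.94 = 56.36 dB.
transformer: 70.4 − 20·log₁₀(33.7/4.5) = 70.4 − 17.49 = 52.91 dB.
Σ 10^(L/10) = 7.884e+06 → L_total = 10·log₁₀(7.884e+06) = 68.97 dB.

69.0 dB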